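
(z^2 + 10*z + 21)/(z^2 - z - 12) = (z + 7)/(z - 4)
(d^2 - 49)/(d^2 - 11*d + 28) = (d + 7)/(d - 4)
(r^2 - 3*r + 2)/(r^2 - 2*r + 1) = (r - 2)/(r - 1)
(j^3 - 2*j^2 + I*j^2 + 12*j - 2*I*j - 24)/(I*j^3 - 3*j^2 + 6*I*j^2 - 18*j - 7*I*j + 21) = (-I*j^3 + j^2*(1 + 2*I) + j*(-2 - 12*I) + 24*I)/(j^3 + j^2*(6 + 3*I) + j*(-7 + 18*I) - 21*I)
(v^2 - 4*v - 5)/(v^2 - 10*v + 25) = (v + 1)/(v - 5)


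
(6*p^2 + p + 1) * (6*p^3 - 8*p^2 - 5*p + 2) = 36*p^5 - 42*p^4 - 32*p^3 - p^2 - 3*p + 2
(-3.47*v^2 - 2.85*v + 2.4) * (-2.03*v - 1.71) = 7.0441*v^3 + 11.7192*v^2 + 0.00150000000000095*v - 4.104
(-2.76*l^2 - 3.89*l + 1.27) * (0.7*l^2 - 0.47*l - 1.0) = -1.932*l^4 - 1.4258*l^3 + 5.4773*l^2 + 3.2931*l - 1.27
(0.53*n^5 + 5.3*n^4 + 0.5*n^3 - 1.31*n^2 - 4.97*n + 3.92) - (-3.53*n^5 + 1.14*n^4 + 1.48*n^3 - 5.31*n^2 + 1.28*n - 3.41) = 4.06*n^5 + 4.16*n^4 - 0.98*n^3 + 4.0*n^2 - 6.25*n + 7.33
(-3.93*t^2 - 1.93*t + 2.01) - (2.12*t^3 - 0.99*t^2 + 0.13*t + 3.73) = -2.12*t^3 - 2.94*t^2 - 2.06*t - 1.72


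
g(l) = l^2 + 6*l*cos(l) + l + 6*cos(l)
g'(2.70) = -8.51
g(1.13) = 7.86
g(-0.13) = 5.06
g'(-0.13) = 7.37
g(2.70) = -10.08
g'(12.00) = 71.92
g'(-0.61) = 6.04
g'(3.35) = 7.23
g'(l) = -6*l*sin(l) + 2*l - 6*sin(l) + 6*cos(l) + 1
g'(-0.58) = 6.24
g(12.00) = 221.82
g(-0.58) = 1.86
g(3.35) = -10.96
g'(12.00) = 71.92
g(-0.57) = 1.93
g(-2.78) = 14.94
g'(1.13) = -5.74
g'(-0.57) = 6.30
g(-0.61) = 1.68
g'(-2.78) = -13.95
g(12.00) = 221.82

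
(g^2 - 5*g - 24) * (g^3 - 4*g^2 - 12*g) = g^5 - 9*g^4 - 16*g^3 + 156*g^2 + 288*g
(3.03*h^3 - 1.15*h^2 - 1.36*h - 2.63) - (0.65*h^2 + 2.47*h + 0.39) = 3.03*h^3 - 1.8*h^2 - 3.83*h - 3.02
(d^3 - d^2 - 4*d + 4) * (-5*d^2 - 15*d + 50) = -5*d^5 - 10*d^4 + 85*d^3 - 10*d^2 - 260*d + 200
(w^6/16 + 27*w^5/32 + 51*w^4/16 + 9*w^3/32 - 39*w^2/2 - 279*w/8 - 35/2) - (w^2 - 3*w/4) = w^6/16 + 27*w^5/32 + 51*w^4/16 + 9*w^3/32 - 41*w^2/2 - 273*w/8 - 35/2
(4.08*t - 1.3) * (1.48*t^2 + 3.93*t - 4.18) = 6.0384*t^3 + 14.1104*t^2 - 22.1634*t + 5.434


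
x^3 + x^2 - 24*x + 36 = (x - 3)*(x - 2)*(x + 6)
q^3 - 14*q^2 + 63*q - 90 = (q - 6)*(q - 5)*(q - 3)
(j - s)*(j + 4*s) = j^2 + 3*j*s - 4*s^2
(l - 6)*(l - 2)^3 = l^4 - 12*l^3 + 48*l^2 - 80*l + 48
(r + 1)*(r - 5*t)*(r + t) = r^3 - 4*r^2*t + r^2 - 5*r*t^2 - 4*r*t - 5*t^2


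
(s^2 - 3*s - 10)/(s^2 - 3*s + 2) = (s^2 - 3*s - 10)/(s^2 - 3*s + 2)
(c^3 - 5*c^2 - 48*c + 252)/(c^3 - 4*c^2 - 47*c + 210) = (c - 6)/(c - 5)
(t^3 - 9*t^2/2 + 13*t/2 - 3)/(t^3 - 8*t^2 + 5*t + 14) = (2*t^2 - 5*t + 3)/(2*(t^2 - 6*t - 7))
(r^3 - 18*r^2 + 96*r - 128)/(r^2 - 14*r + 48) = (r^2 - 10*r + 16)/(r - 6)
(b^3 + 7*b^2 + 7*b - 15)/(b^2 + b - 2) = (b^2 + 8*b + 15)/(b + 2)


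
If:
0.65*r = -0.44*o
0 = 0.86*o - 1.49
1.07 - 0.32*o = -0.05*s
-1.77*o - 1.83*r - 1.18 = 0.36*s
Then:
No Solution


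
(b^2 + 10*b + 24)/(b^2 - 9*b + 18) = (b^2 + 10*b + 24)/(b^2 - 9*b + 18)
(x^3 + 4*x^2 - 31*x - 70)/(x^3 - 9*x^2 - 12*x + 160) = (x^2 + 9*x + 14)/(x^2 - 4*x - 32)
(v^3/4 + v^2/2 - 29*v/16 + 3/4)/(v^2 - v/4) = (v^3 + 2*v^2 - 29*v/4 + 3)/(v*(4*v - 1))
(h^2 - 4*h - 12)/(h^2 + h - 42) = (h + 2)/(h + 7)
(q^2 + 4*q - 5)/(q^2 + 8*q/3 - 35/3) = 3*(q - 1)/(3*q - 7)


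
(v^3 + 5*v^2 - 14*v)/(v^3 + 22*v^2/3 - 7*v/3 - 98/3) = 3*v/(3*v + 7)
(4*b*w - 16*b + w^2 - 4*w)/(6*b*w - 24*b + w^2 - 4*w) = (4*b + w)/(6*b + w)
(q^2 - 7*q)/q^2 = (q - 7)/q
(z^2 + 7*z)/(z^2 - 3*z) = (z + 7)/(z - 3)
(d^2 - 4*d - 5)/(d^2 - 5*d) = (d + 1)/d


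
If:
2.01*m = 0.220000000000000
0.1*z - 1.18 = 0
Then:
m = 0.11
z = 11.80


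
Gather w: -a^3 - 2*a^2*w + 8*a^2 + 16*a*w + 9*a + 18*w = -a^3 + 8*a^2 + 9*a + w*(-2*a^2 + 16*a + 18)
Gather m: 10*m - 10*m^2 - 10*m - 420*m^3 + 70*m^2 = -420*m^3 + 60*m^2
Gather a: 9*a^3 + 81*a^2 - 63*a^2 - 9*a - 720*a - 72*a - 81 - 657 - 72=9*a^3 + 18*a^2 - 801*a - 810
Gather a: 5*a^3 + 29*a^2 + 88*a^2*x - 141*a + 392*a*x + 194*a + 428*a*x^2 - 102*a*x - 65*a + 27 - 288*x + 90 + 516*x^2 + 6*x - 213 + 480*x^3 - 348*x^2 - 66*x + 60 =5*a^3 + a^2*(88*x + 29) + a*(428*x^2 + 290*x - 12) + 480*x^3 + 168*x^2 - 348*x - 36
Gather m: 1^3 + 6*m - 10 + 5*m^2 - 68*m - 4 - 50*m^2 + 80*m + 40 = -45*m^2 + 18*m + 27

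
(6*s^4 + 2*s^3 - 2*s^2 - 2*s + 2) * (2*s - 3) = 12*s^5 - 14*s^4 - 10*s^3 + 2*s^2 + 10*s - 6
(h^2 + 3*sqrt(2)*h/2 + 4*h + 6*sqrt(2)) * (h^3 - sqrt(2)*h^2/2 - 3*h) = h^5 + sqrt(2)*h^4 + 4*h^4 - 9*h^3/2 + 4*sqrt(2)*h^3 - 18*h^2 - 9*sqrt(2)*h^2/2 - 18*sqrt(2)*h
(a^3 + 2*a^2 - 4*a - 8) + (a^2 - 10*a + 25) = a^3 + 3*a^2 - 14*a + 17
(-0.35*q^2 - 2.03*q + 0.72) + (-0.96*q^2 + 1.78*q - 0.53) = -1.31*q^2 - 0.25*q + 0.19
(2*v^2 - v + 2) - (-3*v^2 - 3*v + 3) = 5*v^2 + 2*v - 1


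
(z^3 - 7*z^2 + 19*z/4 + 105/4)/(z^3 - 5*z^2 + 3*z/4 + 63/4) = (z - 5)/(z - 3)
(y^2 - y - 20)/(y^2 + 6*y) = (y^2 - y - 20)/(y*(y + 6))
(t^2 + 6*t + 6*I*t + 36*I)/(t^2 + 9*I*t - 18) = (t + 6)/(t + 3*I)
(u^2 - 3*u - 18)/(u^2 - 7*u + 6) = (u + 3)/(u - 1)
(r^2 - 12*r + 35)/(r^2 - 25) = (r - 7)/(r + 5)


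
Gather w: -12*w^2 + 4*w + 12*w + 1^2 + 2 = -12*w^2 + 16*w + 3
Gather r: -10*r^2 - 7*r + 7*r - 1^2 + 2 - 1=-10*r^2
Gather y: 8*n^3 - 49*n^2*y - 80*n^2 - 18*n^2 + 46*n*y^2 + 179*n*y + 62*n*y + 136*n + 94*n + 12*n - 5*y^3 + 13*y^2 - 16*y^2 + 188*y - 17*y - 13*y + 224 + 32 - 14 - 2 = 8*n^3 - 98*n^2 + 242*n - 5*y^3 + y^2*(46*n - 3) + y*(-49*n^2 + 241*n + 158) + 240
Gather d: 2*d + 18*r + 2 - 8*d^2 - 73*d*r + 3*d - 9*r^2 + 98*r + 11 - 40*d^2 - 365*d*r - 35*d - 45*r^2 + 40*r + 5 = -48*d^2 + d*(-438*r - 30) - 54*r^2 + 156*r + 18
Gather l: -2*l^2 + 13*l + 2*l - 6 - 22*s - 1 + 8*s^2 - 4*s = -2*l^2 + 15*l + 8*s^2 - 26*s - 7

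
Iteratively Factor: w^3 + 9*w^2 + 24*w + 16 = (w + 1)*(w^2 + 8*w + 16) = (w + 1)*(w + 4)*(w + 4)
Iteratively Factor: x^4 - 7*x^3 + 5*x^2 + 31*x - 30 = (x - 1)*(x^3 - 6*x^2 - x + 30) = (x - 5)*(x - 1)*(x^2 - x - 6) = (x - 5)*(x - 3)*(x - 1)*(x + 2)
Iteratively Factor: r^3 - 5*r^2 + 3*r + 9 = (r - 3)*(r^2 - 2*r - 3) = (r - 3)*(r + 1)*(r - 3)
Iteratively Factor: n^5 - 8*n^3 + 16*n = (n - 2)*(n^4 + 2*n^3 - 4*n^2 - 8*n) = (n - 2)*(n + 2)*(n^3 - 4*n) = (n - 2)*(n + 2)^2*(n^2 - 2*n) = (n - 2)^2*(n + 2)^2*(n)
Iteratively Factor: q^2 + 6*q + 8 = (q + 4)*(q + 2)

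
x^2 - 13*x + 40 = (x - 8)*(x - 5)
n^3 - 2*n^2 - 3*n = n*(n - 3)*(n + 1)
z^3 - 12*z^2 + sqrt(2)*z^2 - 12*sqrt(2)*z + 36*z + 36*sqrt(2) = (z - 6)^2*(z + sqrt(2))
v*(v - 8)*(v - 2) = v^3 - 10*v^2 + 16*v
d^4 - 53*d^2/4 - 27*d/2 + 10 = (d - 4)*(d - 1/2)*(d + 2)*(d + 5/2)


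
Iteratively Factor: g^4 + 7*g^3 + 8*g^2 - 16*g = (g + 4)*(g^3 + 3*g^2 - 4*g) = g*(g + 4)*(g^2 + 3*g - 4) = g*(g - 1)*(g + 4)*(g + 4)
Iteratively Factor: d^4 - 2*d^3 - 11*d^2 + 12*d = (d + 3)*(d^3 - 5*d^2 + 4*d) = (d - 1)*(d + 3)*(d^2 - 4*d) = d*(d - 1)*(d + 3)*(d - 4)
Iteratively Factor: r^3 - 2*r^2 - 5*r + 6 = (r + 2)*(r^2 - 4*r + 3) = (r - 3)*(r + 2)*(r - 1)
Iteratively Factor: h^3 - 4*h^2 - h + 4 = (h - 4)*(h^2 - 1) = (h - 4)*(h - 1)*(h + 1)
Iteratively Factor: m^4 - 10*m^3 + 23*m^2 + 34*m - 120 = (m - 3)*(m^3 - 7*m^2 + 2*m + 40) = (m - 5)*(m - 3)*(m^2 - 2*m - 8) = (m - 5)*(m - 3)*(m + 2)*(m - 4)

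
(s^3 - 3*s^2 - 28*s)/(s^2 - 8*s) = (s^2 - 3*s - 28)/(s - 8)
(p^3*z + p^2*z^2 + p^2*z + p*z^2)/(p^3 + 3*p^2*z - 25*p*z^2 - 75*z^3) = p*z*(p^2 + p*z + p + z)/(p^3 + 3*p^2*z - 25*p*z^2 - 75*z^3)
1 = 1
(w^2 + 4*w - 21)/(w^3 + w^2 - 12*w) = (w + 7)/(w*(w + 4))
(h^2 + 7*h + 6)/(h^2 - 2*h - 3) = (h + 6)/(h - 3)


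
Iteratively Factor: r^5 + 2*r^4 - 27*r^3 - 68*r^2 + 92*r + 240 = (r + 3)*(r^4 - r^3 - 24*r^2 + 4*r + 80) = (r + 3)*(r + 4)*(r^3 - 5*r^2 - 4*r + 20) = (r - 5)*(r + 3)*(r + 4)*(r^2 - 4) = (r - 5)*(r + 2)*(r + 3)*(r + 4)*(r - 2)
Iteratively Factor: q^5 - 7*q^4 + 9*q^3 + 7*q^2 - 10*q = (q + 1)*(q^4 - 8*q^3 + 17*q^2 - 10*q) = (q - 2)*(q + 1)*(q^3 - 6*q^2 + 5*q) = q*(q - 2)*(q + 1)*(q^2 - 6*q + 5) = q*(q - 2)*(q - 1)*(q + 1)*(q - 5)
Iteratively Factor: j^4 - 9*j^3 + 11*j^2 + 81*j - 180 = (j - 4)*(j^3 - 5*j^2 - 9*j + 45) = (j - 4)*(j - 3)*(j^2 - 2*j - 15) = (j - 5)*(j - 4)*(j - 3)*(j + 3)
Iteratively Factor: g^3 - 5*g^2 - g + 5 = (g - 1)*(g^2 - 4*g - 5) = (g - 5)*(g - 1)*(g + 1)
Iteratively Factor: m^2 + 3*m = (m)*(m + 3)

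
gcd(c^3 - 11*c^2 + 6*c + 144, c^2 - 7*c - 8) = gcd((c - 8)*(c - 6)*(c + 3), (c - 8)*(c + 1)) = c - 8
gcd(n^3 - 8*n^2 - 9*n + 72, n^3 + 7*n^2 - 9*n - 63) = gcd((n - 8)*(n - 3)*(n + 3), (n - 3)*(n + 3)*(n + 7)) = n^2 - 9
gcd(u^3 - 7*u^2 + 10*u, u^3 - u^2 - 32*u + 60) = u^2 - 7*u + 10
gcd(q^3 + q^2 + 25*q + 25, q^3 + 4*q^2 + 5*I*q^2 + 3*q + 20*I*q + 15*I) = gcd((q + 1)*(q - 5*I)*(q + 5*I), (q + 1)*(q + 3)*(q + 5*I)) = q^2 + q*(1 + 5*I) + 5*I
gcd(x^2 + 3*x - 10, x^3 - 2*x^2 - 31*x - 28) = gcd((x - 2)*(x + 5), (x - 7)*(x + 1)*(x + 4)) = 1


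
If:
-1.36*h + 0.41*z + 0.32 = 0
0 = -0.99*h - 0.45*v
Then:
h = 0.301470588235294*z + 0.235294117647059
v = -0.663235294117647*z - 0.517647058823529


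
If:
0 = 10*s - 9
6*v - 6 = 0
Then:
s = 9/10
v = 1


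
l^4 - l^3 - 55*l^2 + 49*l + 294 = (l - 7)*(l - 3)*(l + 2)*(l + 7)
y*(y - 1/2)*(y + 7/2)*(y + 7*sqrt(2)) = y^4 + 3*y^3 + 7*sqrt(2)*y^3 - 7*y^2/4 + 21*sqrt(2)*y^2 - 49*sqrt(2)*y/4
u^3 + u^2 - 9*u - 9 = (u - 3)*(u + 1)*(u + 3)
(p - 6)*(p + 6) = p^2 - 36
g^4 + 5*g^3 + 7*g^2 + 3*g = g*(g + 1)^2*(g + 3)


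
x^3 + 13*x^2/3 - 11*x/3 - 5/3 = (x - 1)*(x + 1/3)*(x + 5)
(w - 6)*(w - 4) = w^2 - 10*w + 24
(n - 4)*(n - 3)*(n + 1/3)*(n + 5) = n^4 - 5*n^3/3 - 71*n^2/3 + 157*n/3 + 20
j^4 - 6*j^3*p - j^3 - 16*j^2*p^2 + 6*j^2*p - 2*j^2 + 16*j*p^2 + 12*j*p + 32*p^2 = (j - 2)*(j + 1)*(j - 8*p)*(j + 2*p)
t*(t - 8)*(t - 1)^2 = t^4 - 10*t^3 + 17*t^2 - 8*t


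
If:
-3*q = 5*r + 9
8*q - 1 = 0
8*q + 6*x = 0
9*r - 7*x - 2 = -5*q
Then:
No Solution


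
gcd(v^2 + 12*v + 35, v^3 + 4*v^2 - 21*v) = v + 7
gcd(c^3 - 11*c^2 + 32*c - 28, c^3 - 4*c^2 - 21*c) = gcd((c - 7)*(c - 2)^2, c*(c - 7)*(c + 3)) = c - 7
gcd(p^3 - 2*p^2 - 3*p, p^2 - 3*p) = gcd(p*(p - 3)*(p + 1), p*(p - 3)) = p^2 - 3*p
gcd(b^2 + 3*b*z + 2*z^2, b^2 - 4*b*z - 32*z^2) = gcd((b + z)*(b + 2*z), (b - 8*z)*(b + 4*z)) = 1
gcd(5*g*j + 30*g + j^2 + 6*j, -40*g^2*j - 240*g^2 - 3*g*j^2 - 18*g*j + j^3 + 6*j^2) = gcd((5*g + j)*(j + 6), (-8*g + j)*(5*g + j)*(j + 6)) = 5*g*j + 30*g + j^2 + 6*j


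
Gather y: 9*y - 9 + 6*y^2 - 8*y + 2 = 6*y^2 + y - 7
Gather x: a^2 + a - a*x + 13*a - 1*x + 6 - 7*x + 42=a^2 + 14*a + x*(-a - 8) + 48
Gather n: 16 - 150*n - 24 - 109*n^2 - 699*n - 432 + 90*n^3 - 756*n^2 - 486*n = 90*n^3 - 865*n^2 - 1335*n - 440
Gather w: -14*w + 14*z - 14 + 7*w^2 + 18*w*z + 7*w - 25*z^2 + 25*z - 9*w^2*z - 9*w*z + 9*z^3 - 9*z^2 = w^2*(7 - 9*z) + w*(9*z - 7) + 9*z^3 - 34*z^2 + 39*z - 14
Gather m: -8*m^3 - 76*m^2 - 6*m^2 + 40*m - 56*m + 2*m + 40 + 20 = -8*m^3 - 82*m^2 - 14*m + 60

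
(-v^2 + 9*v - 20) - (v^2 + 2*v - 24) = -2*v^2 + 7*v + 4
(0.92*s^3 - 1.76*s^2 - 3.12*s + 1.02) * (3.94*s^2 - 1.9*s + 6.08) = 3.6248*s^5 - 8.6824*s^4 - 3.3552*s^3 - 0.754000000000001*s^2 - 20.9076*s + 6.2016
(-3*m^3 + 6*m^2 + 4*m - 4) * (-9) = 27*m^3 - 54*m^2 - 36*m + 36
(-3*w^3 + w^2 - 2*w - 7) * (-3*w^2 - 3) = 9*w^5 - 3*w^4 + 15*w^3 + 18*w^2 + 6*w + 21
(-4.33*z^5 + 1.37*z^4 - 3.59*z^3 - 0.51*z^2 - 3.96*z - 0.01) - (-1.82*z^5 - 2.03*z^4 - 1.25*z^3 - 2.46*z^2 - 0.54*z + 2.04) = -2.51*z^5 + 3.4*z^4 - 2.34*z^3 + 1.95*z^2 - 3.42*z - 2.05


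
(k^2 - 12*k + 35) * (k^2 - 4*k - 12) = k^4 - 16*k^3 + 71*k^2 + 4*k - 420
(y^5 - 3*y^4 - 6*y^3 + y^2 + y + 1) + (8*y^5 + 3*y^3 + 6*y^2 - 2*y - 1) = 9*y^5 - 3*y^4 - 3*y^3 + 7*y^2 - y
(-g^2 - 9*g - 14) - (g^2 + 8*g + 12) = -2*g^2 - 17*g - 26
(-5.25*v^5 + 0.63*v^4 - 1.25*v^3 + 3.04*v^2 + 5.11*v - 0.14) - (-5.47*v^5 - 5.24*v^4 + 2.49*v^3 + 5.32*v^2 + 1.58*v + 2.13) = 0.22*v^5 + 5.87*v^4 - 3.74*v^3 - 2.28*v^2 + 3.53*v - 2.27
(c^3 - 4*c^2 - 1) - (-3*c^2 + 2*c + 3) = c^3 - c^2 - 2*c - 4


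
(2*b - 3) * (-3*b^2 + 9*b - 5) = -6*b^3 + 27*b^2 - 37*b + 15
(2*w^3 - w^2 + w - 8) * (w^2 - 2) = 2*w^5 - w^4 - 3*w^3 - 6*w^2 - 2*w + 16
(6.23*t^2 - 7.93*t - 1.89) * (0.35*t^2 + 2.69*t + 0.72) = 2.1805*t^4 + 13.9832*t^3 - 17.5076*t^2 - 10.7937*t - 1.3608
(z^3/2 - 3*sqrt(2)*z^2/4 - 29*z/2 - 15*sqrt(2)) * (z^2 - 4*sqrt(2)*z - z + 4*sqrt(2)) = z^5/2 - 11*sqrt(2)*z^4/4 - z^4/2 - 17*z^3/2 + 11*sqrt(2)*z^3/4 + 17*z^2/2 + 43*sqrt(2)*z^2 - 43*sqrt(2)*z + 120*z - 120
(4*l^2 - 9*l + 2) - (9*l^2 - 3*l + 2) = -5*l^2 - 6*l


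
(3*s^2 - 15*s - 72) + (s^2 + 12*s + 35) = 4*s^2 - 3*s - 37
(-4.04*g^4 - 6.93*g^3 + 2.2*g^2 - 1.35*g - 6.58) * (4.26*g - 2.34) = -17.2104*g^5 - 20.0682*g^4 + 25.5882*g^3 - 10.899*g^2 - 24.8718*g + 15.3972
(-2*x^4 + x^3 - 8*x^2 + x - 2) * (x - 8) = -2*x^5 + 17*x^4 - 16*x^3 + 65*x^2 - 10*x + 16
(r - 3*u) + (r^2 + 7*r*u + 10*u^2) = r^2 + 7*r*u + r + 10*u^2 - 3*u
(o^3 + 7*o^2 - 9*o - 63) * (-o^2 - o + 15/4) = -o^5 - 8*o^4 + 23*o^3/4 + 393*o^2/4 + 117*o/4 - 945/4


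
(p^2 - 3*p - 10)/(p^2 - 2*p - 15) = (p + 2)/(p + 3)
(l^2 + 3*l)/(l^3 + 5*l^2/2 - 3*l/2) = 2/(2*l - 1)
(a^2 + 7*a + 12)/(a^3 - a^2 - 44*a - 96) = 1/(a - 8)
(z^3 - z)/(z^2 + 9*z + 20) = (z^3 - z)/(z^2 + 9*z + 20)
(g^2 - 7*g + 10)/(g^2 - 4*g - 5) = (g - 2)/(g + 1)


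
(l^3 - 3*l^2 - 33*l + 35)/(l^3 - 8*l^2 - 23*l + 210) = (l - 1)/(l - 6)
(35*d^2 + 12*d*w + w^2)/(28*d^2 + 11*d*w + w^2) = (5*d + w)/(4*d + w)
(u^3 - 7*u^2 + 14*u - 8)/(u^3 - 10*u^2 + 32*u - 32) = (u - 1)/(u - 4)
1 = 1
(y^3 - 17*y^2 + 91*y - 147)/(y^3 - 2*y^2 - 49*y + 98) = (y^2 - 10*y + 21)/(y^2 + 5*y - 14)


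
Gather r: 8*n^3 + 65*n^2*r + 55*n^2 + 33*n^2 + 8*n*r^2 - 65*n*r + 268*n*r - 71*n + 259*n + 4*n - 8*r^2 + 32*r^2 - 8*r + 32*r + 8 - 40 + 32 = 8*n^3 + 88*n^2 + 192*n + r^2*(8*n + 24) + r*(65*n^2 + 203*n + 24)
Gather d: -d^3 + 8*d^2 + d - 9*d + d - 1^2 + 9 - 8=-d^3 + 8*d^2 - 7*d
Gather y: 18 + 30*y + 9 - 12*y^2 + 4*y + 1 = -12*y^2 + 34*y + 28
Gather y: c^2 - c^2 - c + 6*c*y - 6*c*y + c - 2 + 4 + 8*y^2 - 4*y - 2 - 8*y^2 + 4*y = 0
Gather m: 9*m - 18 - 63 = 9*m - 81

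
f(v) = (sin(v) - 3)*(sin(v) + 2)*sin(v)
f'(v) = (sin(v) - 3)*(sin(v) + 2)*cos(v) + (sin(v) - 3)*sin(v)*cos(v) + (sin(v) + 2)*sin(v)*cos(v) = (3*sin(v)^2 - 2*sin(v) - 6)*cos(v)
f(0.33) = -2.02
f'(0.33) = -5.99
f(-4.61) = -5.97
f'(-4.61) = 0.51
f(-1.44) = 3.99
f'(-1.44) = -0.14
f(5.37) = 3.63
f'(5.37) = -1.55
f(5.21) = 3.82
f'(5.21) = -0.92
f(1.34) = -5.87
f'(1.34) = -1.17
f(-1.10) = 3.85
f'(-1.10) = -0.83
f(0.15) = -0.92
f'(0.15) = -6.16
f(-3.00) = 0.82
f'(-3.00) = 5.60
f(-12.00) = -3.35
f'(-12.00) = -5.24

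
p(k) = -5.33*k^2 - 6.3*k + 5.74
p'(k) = -10.66*k - 6.3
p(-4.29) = -65.33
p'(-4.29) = 39.43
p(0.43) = 2.05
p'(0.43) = -10.88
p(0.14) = 4.75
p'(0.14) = -7.79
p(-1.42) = 3.94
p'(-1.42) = 8.84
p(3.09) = -64.62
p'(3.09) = -39.24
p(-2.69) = -15.88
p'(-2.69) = 22.38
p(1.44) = -14.38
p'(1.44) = -21.65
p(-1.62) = 1.96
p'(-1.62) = 10.97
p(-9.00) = -369.29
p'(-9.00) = 89.64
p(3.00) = -61.13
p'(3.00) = -38.28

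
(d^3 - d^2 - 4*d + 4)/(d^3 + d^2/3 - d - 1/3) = 3*(d^2 - 4)/(3*d^2 + 4*d + 1)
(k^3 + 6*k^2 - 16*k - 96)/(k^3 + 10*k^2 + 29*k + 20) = (k^2 + 2*k - 24)/(k^2 + 6*k + 5)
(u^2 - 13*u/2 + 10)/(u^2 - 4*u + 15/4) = 2*(u - 4)/(2*u - 3)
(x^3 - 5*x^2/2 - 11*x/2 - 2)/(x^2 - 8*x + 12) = (2*x^3 - 5*x^2 - 11*x - 4)/(2*(x^2 - 8*x + 12))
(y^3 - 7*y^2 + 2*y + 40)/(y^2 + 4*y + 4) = (y^2 - 9*y + 20)/(y + 2)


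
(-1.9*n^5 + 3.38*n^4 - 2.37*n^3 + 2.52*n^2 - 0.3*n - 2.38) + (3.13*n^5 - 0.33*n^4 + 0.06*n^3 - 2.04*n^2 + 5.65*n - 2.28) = 1.23*n^5 + 3.05*n^4 - 2.31*n^3 + 0.48*n^2 + 5.35*n - 4.66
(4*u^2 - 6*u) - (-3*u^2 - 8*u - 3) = 7*u^2 + 2*u + 3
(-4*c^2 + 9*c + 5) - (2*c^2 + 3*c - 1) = -6*c^2 + 6*c + 6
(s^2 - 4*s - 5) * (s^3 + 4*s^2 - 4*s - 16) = s^5 - 25*s^3 - 20*s^2 + 84*s + 80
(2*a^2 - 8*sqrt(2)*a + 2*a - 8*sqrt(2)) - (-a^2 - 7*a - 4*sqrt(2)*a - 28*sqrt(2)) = 3*a^2 - 4*sqrt(2)*a + 9*a + 20*sqrt(2)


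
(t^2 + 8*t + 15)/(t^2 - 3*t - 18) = (t + 5)/(t - 6)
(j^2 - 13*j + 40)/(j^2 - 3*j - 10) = (j - 8)/(j + 2)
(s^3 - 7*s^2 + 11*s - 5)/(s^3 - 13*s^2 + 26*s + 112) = (s^3 - 7*s^2 + 11*s - 5)/(s^3 - 13*s^2 + 26*s + 112)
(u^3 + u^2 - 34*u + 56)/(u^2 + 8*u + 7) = (u^2 - 6*u + 8)/(u + 1)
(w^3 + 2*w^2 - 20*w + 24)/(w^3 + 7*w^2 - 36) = (w - 2)/(w + 3)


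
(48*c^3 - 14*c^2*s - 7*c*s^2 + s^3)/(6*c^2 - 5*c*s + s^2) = (-24*c^2 - 5*c*s + s^2)/(-3*c + s)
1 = 1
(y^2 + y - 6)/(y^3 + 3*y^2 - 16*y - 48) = (y - 2)/(y^2 - 16)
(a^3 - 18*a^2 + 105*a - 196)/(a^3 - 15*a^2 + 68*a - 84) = (a^2 - 11*a + 28)/(a^2 - 8*a + 12)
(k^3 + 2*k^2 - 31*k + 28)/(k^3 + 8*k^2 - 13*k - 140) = (k - 1)/(k + 5)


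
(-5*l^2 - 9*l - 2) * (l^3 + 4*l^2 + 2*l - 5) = -5*l^5 - 29*l^4 - 48*l^3 - l^2 + 41*l + 10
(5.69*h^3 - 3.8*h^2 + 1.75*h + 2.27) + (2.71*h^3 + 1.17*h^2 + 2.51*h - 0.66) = 8.4*h^3 - 2.63*h^2 + 4.26*h + 1.61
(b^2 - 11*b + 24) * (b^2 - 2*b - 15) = b^4 - 13*b^3 + 31*b^2 + 117*b - 360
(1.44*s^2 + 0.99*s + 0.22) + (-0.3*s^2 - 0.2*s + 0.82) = 1.14*s^2 + 0.79*s + 1.04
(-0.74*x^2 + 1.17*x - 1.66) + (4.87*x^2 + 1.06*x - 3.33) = 4.13*x^2 + 2.23*x - 4.99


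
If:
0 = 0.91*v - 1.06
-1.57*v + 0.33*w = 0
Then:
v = 1.16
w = 5.54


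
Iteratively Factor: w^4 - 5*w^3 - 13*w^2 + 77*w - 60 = (w - 5)*(w^3 - 13*w + 12) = (w - 5)*(w - 3)*(w^2 + 3*w - 4) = (w - 5)*(w - 3)*(w + 4)*(w - 1)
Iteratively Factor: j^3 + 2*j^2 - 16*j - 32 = (j + 4)*(j^2 - 2*j - 8) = (j + 2)*(j + 4)*(j - 4)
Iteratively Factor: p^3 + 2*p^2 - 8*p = (p)*(p^2 + 2*p - 8) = p*(p - 2)*(p + 4)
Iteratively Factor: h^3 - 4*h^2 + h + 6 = (h + 1)*(h^2 - 5*h + 6) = (h - 3)*(h + 1)*(h - 2)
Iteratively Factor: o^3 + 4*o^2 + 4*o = (o + 2)*(o^2 + 2*o) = (o + 2)^2*(o)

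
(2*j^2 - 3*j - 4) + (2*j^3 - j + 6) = 2*j^3 + 2*j^2 - 4*j + 2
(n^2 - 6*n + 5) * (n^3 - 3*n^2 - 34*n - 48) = n^5 - 9*n^4 - 11*n^3 + 141*n^2 + 118*n - 240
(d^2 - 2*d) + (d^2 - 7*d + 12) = 2*d^2 - 9*d + 12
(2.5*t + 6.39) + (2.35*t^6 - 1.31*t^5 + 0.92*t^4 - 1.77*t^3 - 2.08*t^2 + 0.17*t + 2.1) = 2.35*t^6 - 1.31*t^5 + 0.92*t^4 - 1.77*t^3 - 2.08*t^2 + 2.67*t + 8.49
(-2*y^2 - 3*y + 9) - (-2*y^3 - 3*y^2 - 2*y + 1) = 2*y^3 + y^2 - y + 8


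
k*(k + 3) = k^2 + 3*k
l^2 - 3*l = l*(l - 3)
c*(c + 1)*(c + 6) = c^3 + 7*c^2 + 6*c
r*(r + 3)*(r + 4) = r^3 + 7*r^2 + 12*r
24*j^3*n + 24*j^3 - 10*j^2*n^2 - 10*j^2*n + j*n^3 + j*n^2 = (-6*j + n)*(-4*j + n)*(j*n + j)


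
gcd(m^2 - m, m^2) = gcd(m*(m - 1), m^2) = m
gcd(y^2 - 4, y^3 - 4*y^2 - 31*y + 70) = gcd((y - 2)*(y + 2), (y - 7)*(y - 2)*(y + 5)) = y - 2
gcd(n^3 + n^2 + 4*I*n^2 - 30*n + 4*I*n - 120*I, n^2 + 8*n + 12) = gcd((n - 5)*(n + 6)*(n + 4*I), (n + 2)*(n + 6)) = n + 6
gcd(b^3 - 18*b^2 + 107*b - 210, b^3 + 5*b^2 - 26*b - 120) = b - 5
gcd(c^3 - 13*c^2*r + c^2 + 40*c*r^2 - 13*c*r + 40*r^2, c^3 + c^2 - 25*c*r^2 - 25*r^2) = -c^2 + 5*c*r - c + 5*r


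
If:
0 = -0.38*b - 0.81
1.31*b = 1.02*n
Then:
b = -2.13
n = -2.74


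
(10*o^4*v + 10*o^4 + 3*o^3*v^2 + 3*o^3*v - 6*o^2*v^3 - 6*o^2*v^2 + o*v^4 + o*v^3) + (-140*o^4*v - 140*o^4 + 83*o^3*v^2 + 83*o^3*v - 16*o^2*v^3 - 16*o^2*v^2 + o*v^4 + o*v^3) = -130*o^4*v - 130*o^4 + 86*o^3*v^2 + 86*o^3*v - 22*o^2*v^3 - 22*o^2*v^2 + 2*o*v^4 + 2*o*v^3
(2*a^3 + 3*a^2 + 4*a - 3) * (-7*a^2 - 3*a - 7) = -14*a^5 - 27*a^4 - 51*a^3 - 12*a^2 - 19*a + 21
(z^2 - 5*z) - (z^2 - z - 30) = 30 - 4*z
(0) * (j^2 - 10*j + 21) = 0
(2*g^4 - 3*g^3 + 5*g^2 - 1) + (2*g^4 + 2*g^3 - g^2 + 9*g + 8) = 4*g^4 - g^3 + 4*g^2 + 9*g + 7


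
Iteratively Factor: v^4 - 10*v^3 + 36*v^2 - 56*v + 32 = (v - 4)*(v^3 - 6*v^2 + 12*v - 8) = (v - 4)*(v - 2)*(v^2 - 4*v + 4) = (v - 4)*(v - 2)^2*(v - 2)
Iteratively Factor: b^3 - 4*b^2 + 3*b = (b - 1)*(b^2 - 3*b) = (b - 3)*(b - 1)*(b)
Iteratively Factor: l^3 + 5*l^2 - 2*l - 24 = (l + 4)*(l^2 + l - 6) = (l - 2)*(l + 4)*(l + 3)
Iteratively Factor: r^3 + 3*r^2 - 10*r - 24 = (r + 2)*(r^2 + r - 12) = (r - 3)*(r + 2)*(r + 4)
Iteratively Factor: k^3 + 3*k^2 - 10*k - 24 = (k - 3)*(k^2 + 6*k + 8) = (k - 3)*(k + 2)*(k + 4)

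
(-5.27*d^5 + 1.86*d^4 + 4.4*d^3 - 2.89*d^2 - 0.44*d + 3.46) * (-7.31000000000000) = 38.5237*d^5 - 13.5966*d^4 - 32.164*d^3 + 21.1259*d^2 + 3.2164*d - 25.2926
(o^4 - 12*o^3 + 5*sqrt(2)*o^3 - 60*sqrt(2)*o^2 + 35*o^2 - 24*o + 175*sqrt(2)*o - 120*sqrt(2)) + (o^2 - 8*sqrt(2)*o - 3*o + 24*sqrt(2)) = o^4 - 12*o^3 + 5*sqrt(2)*o^3 - 60*sqrt(2)*o^2 + 36*o^2 - 27*o + 167*sqrt(2)*o - 96*sqrt(2)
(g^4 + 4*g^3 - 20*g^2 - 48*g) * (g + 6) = g^5 + 10*g^4 + 4*g^3 - 168*g^2 - 288*g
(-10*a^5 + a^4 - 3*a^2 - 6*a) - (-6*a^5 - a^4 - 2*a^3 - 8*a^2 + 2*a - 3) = -4*a^5 + 2*a^4 + 2*a^3 + 5*a^2 - 8*a + 3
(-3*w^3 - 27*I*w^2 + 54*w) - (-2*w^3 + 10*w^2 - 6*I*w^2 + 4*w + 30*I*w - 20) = -w^3 - 10*w^2 - 21*I*w^2 + 50*w - 30*I*w + 20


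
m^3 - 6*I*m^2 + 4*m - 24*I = (m - 6*I)*(m - 2*I)*(m + 2*I)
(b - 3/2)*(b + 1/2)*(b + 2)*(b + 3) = b^4 + 4*b^3 + b^2/4 - 39*b/4 - 9/2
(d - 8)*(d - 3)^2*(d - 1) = d^4 - 15*d^3 + 71*d^2 - 129*d + 72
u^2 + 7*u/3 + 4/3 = (u + 1)*(u + 4/3)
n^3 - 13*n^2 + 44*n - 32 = (n - 8)*(n - 4)*(n - 1)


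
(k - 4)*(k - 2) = k^2 - 6*k + 8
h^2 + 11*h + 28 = (h + 4)*(h + 7)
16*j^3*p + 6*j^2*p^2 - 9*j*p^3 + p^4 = p*(-8*j + p)*(-2*j + p)*(j + p)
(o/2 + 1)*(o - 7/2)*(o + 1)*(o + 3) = o^4/2 + 5*o^3/4 - 5*o^2 - 65*o/4 - 21/2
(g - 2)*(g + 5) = g^2 + 3*g - 10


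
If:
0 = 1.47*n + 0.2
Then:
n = -0.14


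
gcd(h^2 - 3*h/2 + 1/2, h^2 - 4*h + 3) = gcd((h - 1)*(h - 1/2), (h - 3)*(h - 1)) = h - 1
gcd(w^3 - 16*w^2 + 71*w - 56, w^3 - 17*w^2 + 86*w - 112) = w^2 - 15*w + 56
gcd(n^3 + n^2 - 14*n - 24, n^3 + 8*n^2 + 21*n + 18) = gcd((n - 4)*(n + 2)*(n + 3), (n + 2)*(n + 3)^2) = n^2 + 5*n + 6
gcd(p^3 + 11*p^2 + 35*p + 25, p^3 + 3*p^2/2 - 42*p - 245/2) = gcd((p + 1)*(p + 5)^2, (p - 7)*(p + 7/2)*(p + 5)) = p + 5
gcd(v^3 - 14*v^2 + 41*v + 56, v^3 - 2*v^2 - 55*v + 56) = v - 8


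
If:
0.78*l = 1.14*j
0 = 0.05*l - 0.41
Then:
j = 5.61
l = 8.20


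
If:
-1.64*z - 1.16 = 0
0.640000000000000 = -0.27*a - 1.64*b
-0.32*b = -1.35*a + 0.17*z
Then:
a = -0.17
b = -0.36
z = -0.71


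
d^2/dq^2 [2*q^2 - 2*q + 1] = 4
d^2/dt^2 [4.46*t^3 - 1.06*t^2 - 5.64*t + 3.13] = 26.76*t - 2.12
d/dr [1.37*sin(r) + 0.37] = 1.37*cos(r)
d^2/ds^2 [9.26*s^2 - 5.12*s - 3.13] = 18.5200000000000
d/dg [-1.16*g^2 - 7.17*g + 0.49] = -2.32*g - 7.17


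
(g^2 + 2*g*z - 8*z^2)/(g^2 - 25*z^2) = (g^2 + 2*g*z - 8*z^2)/(g^2 - 25*z^2)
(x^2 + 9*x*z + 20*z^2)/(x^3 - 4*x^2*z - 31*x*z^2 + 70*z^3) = (x + 4*z)/(x^2 - 9*x*z + 14*z^2)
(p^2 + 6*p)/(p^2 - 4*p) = (p + 6)/(p - 4)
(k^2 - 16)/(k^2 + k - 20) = (k + 4)/(k + 5)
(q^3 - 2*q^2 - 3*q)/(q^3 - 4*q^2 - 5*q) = (q - 3)/(q - 5)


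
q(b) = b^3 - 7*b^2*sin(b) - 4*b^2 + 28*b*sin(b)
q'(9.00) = 417.62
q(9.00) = 275.18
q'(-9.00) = 997.75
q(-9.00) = -715.47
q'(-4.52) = 238.59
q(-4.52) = -438.67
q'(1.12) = 15.73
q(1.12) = 16.71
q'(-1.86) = -4.78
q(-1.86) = 52.86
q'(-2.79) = 147.07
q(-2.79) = -7.18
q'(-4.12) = 285.72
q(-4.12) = -332.11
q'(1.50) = 3.59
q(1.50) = 20.56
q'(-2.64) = 118.39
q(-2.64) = 12.72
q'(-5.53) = -61.04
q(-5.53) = -543.76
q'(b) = -7*b^2*cos(b) + 3*b^2 - 14*b*sin(b) + 28*b*cos(b) - 8*b + 28*sin(b)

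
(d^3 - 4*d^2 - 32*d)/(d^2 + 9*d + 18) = d*(d^2 - 4*d - 32)/(d^2 + 9*d + 18)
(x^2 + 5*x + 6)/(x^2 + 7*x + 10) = (x + 3)/(x + 5)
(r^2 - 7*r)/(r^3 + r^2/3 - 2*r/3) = 3*(r - 7)/(3*r^2 + r - 2)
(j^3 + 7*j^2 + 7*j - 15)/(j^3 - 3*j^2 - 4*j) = (-j^3 - 7*j^2 - 7*j + 15)/(j*(-j^2 + 3*j + 4))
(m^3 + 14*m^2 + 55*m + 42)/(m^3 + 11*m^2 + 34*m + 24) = (m + 7)/(m + 4)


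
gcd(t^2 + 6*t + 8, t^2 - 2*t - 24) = t + 4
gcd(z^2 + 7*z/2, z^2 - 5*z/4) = z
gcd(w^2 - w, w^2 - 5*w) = w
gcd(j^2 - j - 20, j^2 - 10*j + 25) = j - 5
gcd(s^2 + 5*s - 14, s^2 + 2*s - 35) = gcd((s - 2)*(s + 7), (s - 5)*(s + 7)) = s + 7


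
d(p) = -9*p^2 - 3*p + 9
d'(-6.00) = 105.00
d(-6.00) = -297.00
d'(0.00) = -3.00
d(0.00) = 9.00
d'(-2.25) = 37.50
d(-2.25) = -29.81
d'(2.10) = -40.80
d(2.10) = -36.99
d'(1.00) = -21.00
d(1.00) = -3.00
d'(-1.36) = 21.48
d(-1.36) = -3.57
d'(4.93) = -91.74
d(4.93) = -224.53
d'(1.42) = -28.56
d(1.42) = -13.41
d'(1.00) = -21.00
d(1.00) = -3.00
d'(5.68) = -105.24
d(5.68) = -298.40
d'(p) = -18*p - 3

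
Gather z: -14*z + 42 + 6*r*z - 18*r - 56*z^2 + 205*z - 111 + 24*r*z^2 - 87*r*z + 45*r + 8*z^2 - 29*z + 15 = 27*r + z^2*(24*r - 48) + z*(162 - 81*r) - 54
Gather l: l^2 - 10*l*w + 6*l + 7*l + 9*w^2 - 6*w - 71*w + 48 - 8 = l^2 + l*(13 - 10*w) + 9*w^2 - 77*w + 40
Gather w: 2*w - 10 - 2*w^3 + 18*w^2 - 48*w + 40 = -2*w^3 + 18*w^2 - 46*w + 30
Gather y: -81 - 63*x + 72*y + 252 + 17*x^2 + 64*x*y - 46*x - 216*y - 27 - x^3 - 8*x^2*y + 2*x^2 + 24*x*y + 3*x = -x^3 + 19*x^2 - 106*x + y*(-8*x^2 + 88*x - 144) + 144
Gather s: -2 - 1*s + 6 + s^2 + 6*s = s^2 + 5*s + 4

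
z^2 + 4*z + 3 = (z + 1)*(z + 3)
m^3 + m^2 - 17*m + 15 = (m - 3)*(m - 1)*(m + 5)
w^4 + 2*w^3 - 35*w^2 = w^2*(w - 5)*(w + 7)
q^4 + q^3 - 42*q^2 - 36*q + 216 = (q - 6)*(q - 2)*(q + 3)*(q + 6)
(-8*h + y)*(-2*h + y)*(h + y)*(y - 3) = 16*h^3*y - 48*h^3 + 6*h^2*y^2 - 18*h^2*y - 9*h*y^3 + 27*h*y^2 + y^4 - 3*y^3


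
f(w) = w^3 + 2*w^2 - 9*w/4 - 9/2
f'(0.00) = -2.25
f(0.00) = -4.50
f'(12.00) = 477.75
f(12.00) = 1984.50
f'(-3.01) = 12.89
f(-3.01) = -6.88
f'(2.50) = 26.50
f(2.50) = 18.00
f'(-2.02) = 1.91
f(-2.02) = -0.04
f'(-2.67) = 8.46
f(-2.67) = -3.27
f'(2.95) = 35.66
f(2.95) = 31.94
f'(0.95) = 4.26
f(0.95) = -3.98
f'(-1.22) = -2.66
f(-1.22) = -0.59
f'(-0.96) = -3.33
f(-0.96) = -1.38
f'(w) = 3*w^2 + 4*w - 9/4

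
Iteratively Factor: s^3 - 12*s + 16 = (s + 4)*(s^2 - 4*s + 4) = (s - 2)*(s + 4)*(s - 2)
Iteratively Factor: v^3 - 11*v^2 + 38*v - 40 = (v - 4)*(v^2 - 7*v + 10) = (v - 4)*(v - 2)*(v - 5)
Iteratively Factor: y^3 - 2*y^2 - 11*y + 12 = (y - 4)*(y^2 + 2*y - 3) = (y - 4)*(y + 3)*(y - 1)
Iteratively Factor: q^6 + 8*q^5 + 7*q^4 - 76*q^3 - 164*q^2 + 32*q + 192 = (q + 4)*(q^5 + 4*q^4 - 9*q^3 - 40*q^2 - 4*q + 48) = (q + 2)*(q + 4)*(q^4 + 2*q^3 - 13*q^2 - 14*q + 24) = (q + 2)^2*(q + 4)*(q^3 - 13*q + 12) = (q - 1)*(q + 2)^2*(q + 4)*(q^2 + q - 12) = (q - 3)*(q - 1)*(q + 2)^2*(q + 4)*(q + 4)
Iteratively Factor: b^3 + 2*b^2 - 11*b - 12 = (b + 4)*(b^2 - 2*b - 3) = (b + 1)*(b + 4)*(b - 3)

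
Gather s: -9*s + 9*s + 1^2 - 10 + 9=0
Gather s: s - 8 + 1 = s - 7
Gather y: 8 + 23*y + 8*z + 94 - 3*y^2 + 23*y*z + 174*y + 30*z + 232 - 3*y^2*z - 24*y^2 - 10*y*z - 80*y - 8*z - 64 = y^2*(-3*z - 27) + y*(13*z + 117) + 30*z + 270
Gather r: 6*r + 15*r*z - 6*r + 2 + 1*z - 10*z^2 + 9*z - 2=15*r*z - 10*z^2 + 10*z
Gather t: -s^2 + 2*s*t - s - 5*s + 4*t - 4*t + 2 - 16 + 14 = -s^2 + 2*s*t - 6*s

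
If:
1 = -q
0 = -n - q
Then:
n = 1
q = -1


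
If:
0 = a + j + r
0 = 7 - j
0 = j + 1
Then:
No Solution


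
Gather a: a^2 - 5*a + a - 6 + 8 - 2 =a^2 - 4*a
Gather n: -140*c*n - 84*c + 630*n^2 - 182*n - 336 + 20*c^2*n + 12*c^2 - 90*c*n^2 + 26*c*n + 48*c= 12*c^2 - 36*c + n^2*(630 - 90*c) + n*(20*c^2 - 114*c - 182) - 336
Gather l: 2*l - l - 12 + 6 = l - 6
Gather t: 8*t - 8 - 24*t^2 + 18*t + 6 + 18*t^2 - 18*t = -6*t^2 + 8*t - 2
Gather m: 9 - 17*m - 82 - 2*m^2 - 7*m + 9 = -2*m^2 - 24*m - 64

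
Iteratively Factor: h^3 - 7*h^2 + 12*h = (h - 4)*(h^2 - 3*h) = h*(h - 4)*(h - 3)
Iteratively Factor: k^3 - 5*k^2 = (k)*(k^2 - 5*k) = k*(k - 5)*(k)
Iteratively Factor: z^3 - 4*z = (z - 2)*(z^2 + 2*z) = (z - 2)*(z + 2)*(z)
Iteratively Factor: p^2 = (p)*(p)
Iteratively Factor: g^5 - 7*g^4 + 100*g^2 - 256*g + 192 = (g - 2)*(g^4 - 5*g^3 - 10*g^2 + 80*g - 96) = (g - 2)^2*(g^3 - 3*g^2 - 16*g + 48) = (g - 3)*(g - 2)^2*(g^2 - 16) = (g - 3)*(g - 2)^2*(g + 4)*(g - 4)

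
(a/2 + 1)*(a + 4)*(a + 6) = a^3/2 + 6*a^2 + 22*a + 24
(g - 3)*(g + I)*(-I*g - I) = -I*g^3 + g^2 + 2*I*g^2 - 2*g + 3*I*g - 3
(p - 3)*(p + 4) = p^2 + p - 12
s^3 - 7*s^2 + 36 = (s - 6)*(s - 3)*(s + 2)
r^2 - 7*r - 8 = (r - 8)*(r + 1)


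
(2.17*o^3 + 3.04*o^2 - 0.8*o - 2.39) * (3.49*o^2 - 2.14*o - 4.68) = 7.5733*o^5 + 5.9658*o^4 - 19.4532*o^3 - 20.8563*o^2 + 8.8586*o + 11.1852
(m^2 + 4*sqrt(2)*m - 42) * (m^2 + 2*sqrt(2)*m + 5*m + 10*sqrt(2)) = m^4 + 5*m^3 + 6*sqrt(2)*m^3 - 26*m^2 + 30*sqrt(2)*m^2 - 130*m - 84*sqrt(2)*m - 420*sqrt(2)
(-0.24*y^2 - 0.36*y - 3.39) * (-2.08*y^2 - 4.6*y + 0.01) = 0.4992*y^4 + 1.8528*y^3 + 8.7048*y^2 + 15.5904*y - 0.0339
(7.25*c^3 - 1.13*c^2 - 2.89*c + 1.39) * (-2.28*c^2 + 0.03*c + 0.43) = -16.53*c^5 + 2.7939*c^4 + 9.6728*c^3 - 3.7418*c^2 - 1.201*c + 0.5977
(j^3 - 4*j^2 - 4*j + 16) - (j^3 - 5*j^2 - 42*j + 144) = j^2 + 38*j - 128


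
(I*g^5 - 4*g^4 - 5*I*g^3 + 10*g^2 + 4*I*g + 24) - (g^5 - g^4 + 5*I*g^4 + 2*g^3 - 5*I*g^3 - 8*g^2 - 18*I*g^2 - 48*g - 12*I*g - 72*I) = -g^5 + I*g^5 - 3*g^4 - 5*I*g^4 - 2*g^3 + 18*g^2 + 18*I*g^2 + 48*g + 16*I*g + 24 + 72*I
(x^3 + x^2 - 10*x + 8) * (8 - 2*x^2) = -2*x^5 - 2*x^4 + 28*x^3 - 8*x^2 - 80*x + 64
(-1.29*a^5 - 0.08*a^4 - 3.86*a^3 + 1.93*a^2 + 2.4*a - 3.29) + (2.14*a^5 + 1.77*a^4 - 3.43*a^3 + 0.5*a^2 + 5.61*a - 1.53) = 0.85*a^5 + 1.69*a^4 - 7.29*a^3 + 2.43*a^2 + 8.01*a - 4.82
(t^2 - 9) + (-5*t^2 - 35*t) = -4*t^2 - 35*t - 9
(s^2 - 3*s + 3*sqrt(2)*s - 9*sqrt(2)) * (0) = 0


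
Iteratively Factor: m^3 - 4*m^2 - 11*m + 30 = (m + 3)*(m^2 - 7*m + 10) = (m - 2)*(m + 3)*(m - 5)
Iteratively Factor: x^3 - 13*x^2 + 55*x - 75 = (x - 3)*(x^2 - 10*x + 25) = (x - 5)*(x - 3)*(x - 5)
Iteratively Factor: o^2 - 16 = (o + 4)*(o - 4)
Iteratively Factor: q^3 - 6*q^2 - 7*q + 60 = (q - 5)*(q^2 - q - 12) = (q - 5)*(q - 4)*(q + 3)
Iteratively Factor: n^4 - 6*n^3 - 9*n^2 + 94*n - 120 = (n - 5)*(n^3 - n^2 - 14*n + 24) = (n - 5)*(n - 3)*(n^2 + 2*n - 8) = (n - 5)*(n - 3)*(n + 4)*(n - 2)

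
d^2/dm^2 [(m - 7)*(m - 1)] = 2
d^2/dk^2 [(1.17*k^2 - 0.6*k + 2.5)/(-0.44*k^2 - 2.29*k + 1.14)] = (2.22044604925031e-16*k^4 + 2.590104*k^3 - 6.425232*k^2 - 13.30824*k - 28.636844)/(0.085184*k^6 + 1.330032*k^5 + 6.2601*k^4 + 5.117005*k^3 - 16.21935*k^2 + 8.928252*k - 1.481544)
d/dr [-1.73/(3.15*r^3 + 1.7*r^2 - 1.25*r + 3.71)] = (16.3485*r^2 + 5.882*r - 2.1625)/(3.15*r^3 + 1.7*r^2 - 1.25*r + 3.71)^2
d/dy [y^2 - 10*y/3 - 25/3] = 2*y - 10/3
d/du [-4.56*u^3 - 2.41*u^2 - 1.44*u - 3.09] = -13.68*u^2 - 4.82*u - 1.44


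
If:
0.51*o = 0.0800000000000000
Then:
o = 0.16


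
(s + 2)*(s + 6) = s^2 + 8*s + 12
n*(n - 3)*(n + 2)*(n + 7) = n^4 + 6*n^3 - 13*n^2 - 42*n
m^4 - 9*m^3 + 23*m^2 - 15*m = m*(m - 5)*(m - 3)*(m - 1)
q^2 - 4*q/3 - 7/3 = (q - 7/3)*(q + 1)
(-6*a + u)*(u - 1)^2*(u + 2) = -6*a*u^3 + 18*a*u - 12*a + u^4 - 3*u^2 + 2*u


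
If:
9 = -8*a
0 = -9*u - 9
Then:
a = -9/8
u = -1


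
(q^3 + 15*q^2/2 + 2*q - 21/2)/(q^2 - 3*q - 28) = (-2*q^3 - 15*q^2 - 4*q + 21)/(2*(-q^2 + 3*q + 28))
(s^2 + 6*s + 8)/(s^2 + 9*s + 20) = (s + 2)/(s + 5)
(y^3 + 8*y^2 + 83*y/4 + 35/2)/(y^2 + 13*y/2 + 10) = (y^2 + 11*y/2 + 7)/(y + 4)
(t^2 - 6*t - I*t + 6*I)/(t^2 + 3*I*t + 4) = (t - 6)/(t + 4*I)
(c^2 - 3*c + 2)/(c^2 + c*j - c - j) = (c - 2)/(c + j)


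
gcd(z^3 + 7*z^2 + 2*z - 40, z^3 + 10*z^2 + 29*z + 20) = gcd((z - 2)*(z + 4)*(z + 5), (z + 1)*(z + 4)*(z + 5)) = z^2 + 9*z + 20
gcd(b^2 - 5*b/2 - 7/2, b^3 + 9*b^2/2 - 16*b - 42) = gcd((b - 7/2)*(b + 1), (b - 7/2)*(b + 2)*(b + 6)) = b - 7/2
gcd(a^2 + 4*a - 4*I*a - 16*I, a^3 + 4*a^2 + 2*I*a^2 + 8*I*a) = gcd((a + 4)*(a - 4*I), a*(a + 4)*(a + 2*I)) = a + 4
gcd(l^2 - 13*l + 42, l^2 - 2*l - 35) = l - 7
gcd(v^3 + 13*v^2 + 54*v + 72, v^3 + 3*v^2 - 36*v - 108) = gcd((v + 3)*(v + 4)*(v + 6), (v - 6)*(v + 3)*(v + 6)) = v^2 + 9*v + 18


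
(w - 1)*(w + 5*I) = w^2 - w + 5*I*w - 5*I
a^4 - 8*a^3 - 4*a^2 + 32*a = a*(a - 8)*(a - 2)*(a + 2)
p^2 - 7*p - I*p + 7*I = (p - 7)*(p - I)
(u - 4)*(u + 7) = u^2 + 3*u - 28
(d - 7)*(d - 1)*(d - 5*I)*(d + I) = d^4 - 8*d^3 - 4*I*d^3 + 12*d^2 + 32*I*d^2 - 40*d - 28*I*d + 35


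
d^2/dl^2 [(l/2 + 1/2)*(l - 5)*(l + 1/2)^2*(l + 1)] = 10*l^3 - 12*l^2 - 141*l/4 - 59/4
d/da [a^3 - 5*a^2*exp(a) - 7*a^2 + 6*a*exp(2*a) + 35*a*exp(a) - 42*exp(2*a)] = -5*a^2*exp(a) + 3*a^2 + 12*a*exp(2*a) + 25*a*exp(a) - 14*a - 78*exp(2*a) + 35*exp(a)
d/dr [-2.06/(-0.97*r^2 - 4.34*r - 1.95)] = (-3.9964*r - 8.9404)/(0.97*r^2 + 4.34*r + 1.95)^2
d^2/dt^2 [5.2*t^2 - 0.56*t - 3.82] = 10.4000000000000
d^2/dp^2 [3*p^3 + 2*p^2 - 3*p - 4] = 18*p + 4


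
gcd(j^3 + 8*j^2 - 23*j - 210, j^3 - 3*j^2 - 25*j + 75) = j - 5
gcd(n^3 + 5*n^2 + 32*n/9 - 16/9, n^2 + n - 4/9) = n^2 + n - 4/9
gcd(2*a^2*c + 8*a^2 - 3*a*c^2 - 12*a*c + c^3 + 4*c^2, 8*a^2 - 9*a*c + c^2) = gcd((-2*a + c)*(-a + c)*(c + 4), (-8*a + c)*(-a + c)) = a - c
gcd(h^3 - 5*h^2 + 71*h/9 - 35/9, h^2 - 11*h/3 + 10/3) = h - 5/3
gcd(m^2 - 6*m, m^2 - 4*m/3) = m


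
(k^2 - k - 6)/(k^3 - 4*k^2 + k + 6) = (k + 2)/(k^2 - k - 2)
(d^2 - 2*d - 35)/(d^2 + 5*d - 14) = (d^2 - 2*d - 35)/(d^2 + 5*d - 14)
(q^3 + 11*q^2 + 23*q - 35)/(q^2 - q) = q + 12 + 35/q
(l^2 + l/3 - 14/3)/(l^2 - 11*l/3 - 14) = (l - 2)/(l - 6)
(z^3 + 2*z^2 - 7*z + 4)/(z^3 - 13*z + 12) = (z - 1)/(z - 3)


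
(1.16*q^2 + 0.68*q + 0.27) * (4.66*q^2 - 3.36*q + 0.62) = 5.4056*q^4 - 0.728799999999999*q^3 - 0.3074*q^2 - 0.4856*q + 0.1674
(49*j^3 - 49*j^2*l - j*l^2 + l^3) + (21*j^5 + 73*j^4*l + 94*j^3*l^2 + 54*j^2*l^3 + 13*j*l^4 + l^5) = 21*j^5 + 73*j^4*l + 94*j^3*l^2 + 49*j^3 + 54*j^2*l^3 - 49*j^2*l + 13*j*l^4 - j*l^2 + l^5 + l^3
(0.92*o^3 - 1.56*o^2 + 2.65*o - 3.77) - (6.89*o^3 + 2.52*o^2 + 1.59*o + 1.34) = -5.97*o^3 - 4.08*o^2 + 1.06*o - 5.11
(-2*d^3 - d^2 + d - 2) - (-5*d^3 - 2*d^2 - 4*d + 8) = 3*d^3 + d^2 + 5*d - 10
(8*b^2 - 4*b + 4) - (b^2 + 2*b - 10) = 7*b^2 - 6*b + 14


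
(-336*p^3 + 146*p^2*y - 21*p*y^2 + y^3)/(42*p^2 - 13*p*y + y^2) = -8*p + y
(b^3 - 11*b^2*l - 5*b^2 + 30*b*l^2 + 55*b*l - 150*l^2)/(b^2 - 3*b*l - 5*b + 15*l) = (b^2 - 11*b*l + 30*l^2)/(b - 3*l)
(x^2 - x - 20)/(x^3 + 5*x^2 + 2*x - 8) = (x - 5)/(x^2 + x - 2)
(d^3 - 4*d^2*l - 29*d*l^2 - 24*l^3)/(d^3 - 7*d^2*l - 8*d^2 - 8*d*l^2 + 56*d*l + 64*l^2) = (d + 3*l)/(d - 8)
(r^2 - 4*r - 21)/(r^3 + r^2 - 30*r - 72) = (r - 7)/(r^2 - 2*r - 24)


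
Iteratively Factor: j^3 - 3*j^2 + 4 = (j - 2)*(j^2 - j - 2) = (j - 2)*(j + 1)*(j - 2)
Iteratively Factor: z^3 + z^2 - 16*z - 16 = (z + 4)*(z^2 - 3*z - 4) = (z + 1)*(z + 4)*(z - 4)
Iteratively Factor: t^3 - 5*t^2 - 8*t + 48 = (t - 4)*(t^2 - t - 12) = (t - 4)^2*(t + 3)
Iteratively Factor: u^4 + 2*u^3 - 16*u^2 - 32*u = (u)*(u^3 + 2*u^2 - 16*u - 32) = u*(u + 2)*(u^2 - 16) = u*(u - 4)*(u + 2)*(u + 4)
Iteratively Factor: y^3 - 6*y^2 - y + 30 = (y - 3)*(y^2 - 3*y - 10) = (y - 5)*(y - 3)*(y + 2)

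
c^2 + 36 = (c - 6*I)*(c + 6*I)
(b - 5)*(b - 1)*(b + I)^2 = b^4 - 6*b^3 + 2*I*b^3 + 4*b^2 - 12*I*b^2 + 6*b + 10*I*b - 5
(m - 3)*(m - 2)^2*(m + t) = m^4 + m^3*t - 7*m^3 - 7*m^2*t + 16*m^2 + 16*m*t - 12*m - 12*t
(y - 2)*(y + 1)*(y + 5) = y^3 + 4*y^2 - 7*y - 10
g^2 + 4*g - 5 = (g - 1)*(g + 5)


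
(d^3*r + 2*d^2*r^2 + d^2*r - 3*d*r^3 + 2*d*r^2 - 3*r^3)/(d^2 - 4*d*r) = r*(d^3 + 2*d^2*r + d^2 - 3*d*r^2 + 2*d*r - 3*r^2)/(d*(d - 4*r))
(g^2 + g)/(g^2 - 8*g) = (g + 1)/(g - 8)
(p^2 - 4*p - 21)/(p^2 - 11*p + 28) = (p + 3)/(p - 4)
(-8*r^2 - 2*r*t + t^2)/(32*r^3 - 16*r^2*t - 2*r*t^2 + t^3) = (-2*r - t)/(8*r^2 - 2*r*t - t^2)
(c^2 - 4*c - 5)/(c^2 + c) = (c - 5)/c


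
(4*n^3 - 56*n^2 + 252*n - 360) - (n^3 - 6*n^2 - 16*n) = 3*n^3 - 50*n^2 + 268*n - 360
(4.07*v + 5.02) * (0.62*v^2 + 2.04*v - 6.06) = 2.5234*v^3 + 11.4152*v^2 - 14.4234*v - 30.4212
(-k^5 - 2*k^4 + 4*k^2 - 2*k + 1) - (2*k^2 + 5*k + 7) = -k^5 - 2*k^4 + 2*k^2 - 7*k - 6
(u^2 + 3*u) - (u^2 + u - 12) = 2*u + 12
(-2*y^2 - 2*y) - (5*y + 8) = -2*y^2 - 7*y - 8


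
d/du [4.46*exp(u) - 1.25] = 4.46*exp(u)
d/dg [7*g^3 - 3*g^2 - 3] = 3*g*(7*g - 2)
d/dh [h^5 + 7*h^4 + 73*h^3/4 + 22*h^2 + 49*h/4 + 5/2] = 5*h^4 + 28*h^3 + 219*h^2/4 + 44*h + 49/4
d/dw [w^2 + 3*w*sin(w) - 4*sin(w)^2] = 3*w*cos(w) + 2*w + 3*sin(w) - 4*sin(2*w)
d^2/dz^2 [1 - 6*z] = 0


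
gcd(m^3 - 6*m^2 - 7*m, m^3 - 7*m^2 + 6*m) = m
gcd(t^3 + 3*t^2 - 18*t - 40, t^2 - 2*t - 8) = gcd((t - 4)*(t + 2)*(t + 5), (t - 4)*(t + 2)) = t^2 - 2*t - 8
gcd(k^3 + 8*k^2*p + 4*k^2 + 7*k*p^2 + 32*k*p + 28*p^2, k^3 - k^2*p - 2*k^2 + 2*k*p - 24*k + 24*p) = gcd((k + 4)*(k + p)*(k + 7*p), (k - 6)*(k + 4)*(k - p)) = k + 4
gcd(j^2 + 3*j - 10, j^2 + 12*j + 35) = j + 5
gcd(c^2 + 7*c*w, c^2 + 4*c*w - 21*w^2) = c + 7*w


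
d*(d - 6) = d^2 - 6*d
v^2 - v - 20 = (v - 5)*(v + 4)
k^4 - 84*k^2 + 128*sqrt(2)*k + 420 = (k - 5*sqrt(2))*(k - 3*sqrt(2))*(k + sqrt(2))*(k + 7*sqrt(2))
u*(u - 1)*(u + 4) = u^3 + 3*u^2 - 4*u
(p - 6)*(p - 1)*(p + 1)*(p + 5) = p^4 - p^3 - 31*p^2 + p + 30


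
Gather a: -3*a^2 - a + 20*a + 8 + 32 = -3*a^2 + 19*a + 40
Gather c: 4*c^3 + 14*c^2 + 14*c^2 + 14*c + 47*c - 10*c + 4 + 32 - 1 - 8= 4*c^3 + 28*c^2 + 51*c + 27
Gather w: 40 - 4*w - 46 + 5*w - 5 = w - 11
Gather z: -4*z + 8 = 8 - 4*z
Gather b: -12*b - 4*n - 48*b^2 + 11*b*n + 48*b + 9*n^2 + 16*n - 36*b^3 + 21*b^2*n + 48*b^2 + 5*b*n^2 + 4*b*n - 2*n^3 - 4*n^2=-36*b^3 + 21*b^2*n + b*(5*n^2 + 15*n + 36) - 2*n^3 + 5*n^2 + 12*n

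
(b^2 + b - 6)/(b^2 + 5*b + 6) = (b - 2)/(b + 2)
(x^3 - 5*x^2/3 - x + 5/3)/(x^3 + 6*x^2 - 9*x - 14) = (3*x^2 - 8*x + 5)/(3*(x^2 + 5*x - 14))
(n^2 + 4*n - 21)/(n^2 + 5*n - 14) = (n - 3)/(n - 2)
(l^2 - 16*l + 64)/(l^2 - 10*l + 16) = (l - 8)/(l - 2)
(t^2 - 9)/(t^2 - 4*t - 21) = (t - 3)/(t - 7)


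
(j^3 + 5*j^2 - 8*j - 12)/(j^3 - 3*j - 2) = (j + 6)/(j + 1)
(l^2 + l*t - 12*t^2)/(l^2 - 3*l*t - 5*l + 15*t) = (l + 4*t)/(l - 5)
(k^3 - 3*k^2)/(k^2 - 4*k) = k*(k - 3)/(k - 4)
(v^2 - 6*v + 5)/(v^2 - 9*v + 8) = (v - 5)/(v - 8)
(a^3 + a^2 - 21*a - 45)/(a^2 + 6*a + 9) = a - 5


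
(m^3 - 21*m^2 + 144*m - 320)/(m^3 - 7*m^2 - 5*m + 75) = (m^2 - 16*m + 64)/(m^2 - 2*m - 15)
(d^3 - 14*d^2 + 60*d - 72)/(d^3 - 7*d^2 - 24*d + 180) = (d - 2)/(d + 5)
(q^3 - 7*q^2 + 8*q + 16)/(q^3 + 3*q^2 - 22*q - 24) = (q - 4)/(q + 6)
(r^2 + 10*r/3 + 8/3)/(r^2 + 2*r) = (r + 4/3)/r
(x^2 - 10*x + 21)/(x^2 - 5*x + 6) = (x - 7)/(x - 2)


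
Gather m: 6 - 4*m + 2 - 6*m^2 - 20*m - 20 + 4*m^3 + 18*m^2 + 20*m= 4*m^3 + 12*m^2 - 4*m - 12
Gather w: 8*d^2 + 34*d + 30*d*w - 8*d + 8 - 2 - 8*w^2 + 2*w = 8*d^2 + 26*d - 8*w^2 + w*(30*d + 2) + 6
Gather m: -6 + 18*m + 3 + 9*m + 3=27*m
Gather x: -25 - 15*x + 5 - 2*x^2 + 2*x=-2*x^2 - 13*x - 20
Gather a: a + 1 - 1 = a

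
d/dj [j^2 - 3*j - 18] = 2*j - 3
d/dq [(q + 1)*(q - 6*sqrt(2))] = 2*q - 6*sqrt(2) + 1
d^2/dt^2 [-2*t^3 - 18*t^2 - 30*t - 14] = -12*t - 36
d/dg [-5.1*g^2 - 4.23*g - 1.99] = -10.2*g - 4.23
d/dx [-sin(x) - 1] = -cos(x)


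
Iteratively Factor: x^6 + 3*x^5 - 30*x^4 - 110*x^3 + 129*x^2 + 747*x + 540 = (x + 1)*(x^5 + 2*x^4 - 32*x^3 - 78*x^2 + 207*x + 540) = (x + 1)*(x + 3)*(x^4 - x^3 - 29*x^2 + 9*x + 180) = (x - 3)*(x + 1)*(x + 3)*(x^3 + 2*x^2 - 23*x - 60) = (x - 5)*(x - 3)*(x + 1)*(x + 3)*(x^2 + 7*x + 12) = (x - 5)*(x - 3)*(x + 1)*(x + 3)*(x + 4)*(x + 3)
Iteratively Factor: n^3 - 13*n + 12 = (n - 1)*(n^2 + n - 12) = (n - 3)*(n - 1)*(n + 4)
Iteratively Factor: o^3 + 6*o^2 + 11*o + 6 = (o + 1)*(o^2 + 5*o + 6) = (o + 1)*(o + 3)*(o + 2)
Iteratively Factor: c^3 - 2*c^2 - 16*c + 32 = (c - 2)*(c^2 - 16) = (c - 2)*(c + 4)*(c - 4)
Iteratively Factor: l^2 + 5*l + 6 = (l + 2)*(l + 3)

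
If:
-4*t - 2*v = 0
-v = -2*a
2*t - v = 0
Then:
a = 0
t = 0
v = 0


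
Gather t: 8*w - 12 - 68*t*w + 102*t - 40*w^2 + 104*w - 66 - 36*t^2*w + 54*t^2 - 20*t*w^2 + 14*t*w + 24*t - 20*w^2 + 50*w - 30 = t^2*(54 - 36*w) + t*(-20*w^2 - 54*w + 126) - 60*w^2 + 162*w - 108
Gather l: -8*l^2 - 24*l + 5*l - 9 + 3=-8*l^2 - 19*l - 6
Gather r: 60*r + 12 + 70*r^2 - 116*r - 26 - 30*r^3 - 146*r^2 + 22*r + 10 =-30*r^3 - 76*r^2 - 34*r - 4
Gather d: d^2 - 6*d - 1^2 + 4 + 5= d^2 - 6*d + 8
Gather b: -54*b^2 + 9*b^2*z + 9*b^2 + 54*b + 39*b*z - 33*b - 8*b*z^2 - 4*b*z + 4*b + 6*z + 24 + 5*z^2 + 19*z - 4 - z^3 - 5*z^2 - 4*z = b^2*(9*z - 45) + b*(-8*z^2 + 35*z + 25) - z^3 + 21*z + 20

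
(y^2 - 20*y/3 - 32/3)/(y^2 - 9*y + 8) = (y + 4/3)/(y - 1)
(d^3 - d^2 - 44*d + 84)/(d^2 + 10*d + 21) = (d^2 - 8*d + 12)/(d + 3)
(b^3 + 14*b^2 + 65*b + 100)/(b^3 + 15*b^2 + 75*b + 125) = (b + 4)/(b + 5)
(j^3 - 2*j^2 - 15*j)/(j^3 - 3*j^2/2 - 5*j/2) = 2*(-j^2 + 2*j + 15)/(-2*j^2 + 3*j + 5)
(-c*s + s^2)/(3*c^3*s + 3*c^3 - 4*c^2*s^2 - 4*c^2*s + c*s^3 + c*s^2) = s/(c*(-3*c*s - 3*c + s^2 + s))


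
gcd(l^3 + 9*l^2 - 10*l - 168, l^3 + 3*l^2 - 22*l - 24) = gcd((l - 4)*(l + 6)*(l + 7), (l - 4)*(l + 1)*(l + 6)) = l^2 + 2*l - 24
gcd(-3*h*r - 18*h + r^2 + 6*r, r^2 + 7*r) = 1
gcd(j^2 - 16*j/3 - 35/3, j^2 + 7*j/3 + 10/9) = j + 5/3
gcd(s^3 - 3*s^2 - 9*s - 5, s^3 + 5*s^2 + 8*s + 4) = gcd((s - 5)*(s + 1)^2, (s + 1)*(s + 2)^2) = s + 1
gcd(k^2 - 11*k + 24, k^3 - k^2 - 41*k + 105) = k - 3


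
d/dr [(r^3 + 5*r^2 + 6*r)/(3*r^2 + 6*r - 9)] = (r^2 - 2*r - 2)/(3*(r^2 - 2*r + 1))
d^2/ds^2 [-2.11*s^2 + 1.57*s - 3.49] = -4.22000000000000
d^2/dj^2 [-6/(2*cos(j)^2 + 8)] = 6*(2*sin(j)^4 + 7*sin(j)^2 - 5)/(cos(j)^2 + 4)^3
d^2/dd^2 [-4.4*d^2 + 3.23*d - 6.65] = -8.80000000000000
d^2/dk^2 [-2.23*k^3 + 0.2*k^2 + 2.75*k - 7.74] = 0.4 - 13.38*k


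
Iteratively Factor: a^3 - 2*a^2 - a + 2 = (a - 1)*(a^2 - a - 2) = (a - 2)*(a - 1)*(a + 1)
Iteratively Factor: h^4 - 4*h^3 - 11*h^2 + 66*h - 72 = (h - 3)*(h^3 - h^2 - 14*h + 24) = (h - 3)*(h + 4)*(h^2 - 5*h + 6) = (h - 3)^2*(h + 4)*(h - 2)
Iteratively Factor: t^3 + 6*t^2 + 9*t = (t + 3)*(t^2 + 3*t) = t*(t + 3)*(t + 3)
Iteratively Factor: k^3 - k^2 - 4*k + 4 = (k - 2)*(k^2 + k - 2) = (k - 2)*(k - 1)*(k + 2)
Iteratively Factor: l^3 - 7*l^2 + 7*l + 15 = (l - 3)*(l^2 - 4*l - 5) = (l - 5)*(l - 3)*(l + 1)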